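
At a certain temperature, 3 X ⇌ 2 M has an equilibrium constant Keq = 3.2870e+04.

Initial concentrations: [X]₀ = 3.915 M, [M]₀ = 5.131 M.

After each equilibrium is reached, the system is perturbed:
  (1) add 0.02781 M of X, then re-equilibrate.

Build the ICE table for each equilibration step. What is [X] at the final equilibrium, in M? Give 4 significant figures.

[X]_eq = 0.1215 M

Q₀ = 0.4387 vs Keq = 3.2870e+04 ⇒ Q<K, forward
Step 1:
                    X           M
  init          3.915       5.131
  Δ            -3.794       2.529
  eq           0.1213        7.66
  solve Keq expr → x = 1.265; check Q = 3.2870e+04
Then add 0.02781 M of X.
Step 2:
                    X           M
  init         0.1491        7.66
  Δ          -0.02762     0.01841
  eq           0.1215       7.679
  solve Keq expr → x = 0.009205; check Q = 3.2870e+04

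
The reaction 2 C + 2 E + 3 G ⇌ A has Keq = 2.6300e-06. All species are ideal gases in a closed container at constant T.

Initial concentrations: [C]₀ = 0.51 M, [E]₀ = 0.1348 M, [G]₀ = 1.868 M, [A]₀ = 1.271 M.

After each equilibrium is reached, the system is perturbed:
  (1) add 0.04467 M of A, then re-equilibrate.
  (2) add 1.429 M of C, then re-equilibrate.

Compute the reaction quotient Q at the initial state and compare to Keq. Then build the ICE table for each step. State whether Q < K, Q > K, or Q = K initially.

Q₀ = 41.26 vs Keq = 2.6300e-06 ⇒ Q>K, reverse
Step 1:
                  C         E         G         A
  I            0.51    0.1348     1.868     1.271
  C           2.485     2.485     3.728    -1.243
  E           2.995      2.62     5.596   0.02838
  solve Keq expr → x = -1.243; check Q = 2.6300e-06
Then add 0.04467 M of A.
Step 2:
                  C         E         G         A
  I           2.995      2.62     5.596   0.07305
  C         0.07859   0.07859    0.1179  -0.03929
  E           3.074     2.699     5.714   0.03376
  solve Keq expr → x = -0.03929; check Q = 2.6300e-06
Then add 1.429 M of C.
Step 3:
                  C         E         G         A
  I           4.503     2.699     5.714   0.03376
  C        -0.06084  -0.06084  -0.09126   0.03042
  E           4.442     2.638     5.622   0.06418
  solve Keq expr → x = 0.03042; check Q = 2.6300e-06

Q₀ = 41.26; Q > K (proceeds reverse)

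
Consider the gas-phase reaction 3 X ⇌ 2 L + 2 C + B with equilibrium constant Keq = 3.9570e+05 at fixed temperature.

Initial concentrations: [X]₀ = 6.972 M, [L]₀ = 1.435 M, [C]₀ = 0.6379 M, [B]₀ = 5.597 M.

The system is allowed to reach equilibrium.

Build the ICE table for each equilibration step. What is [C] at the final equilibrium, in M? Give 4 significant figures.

Q₀ = 0.01384 vs Keq = 3.9570e+05 ⇒ Q<K, forward
Step 1:
                  X         L         C         B
  init        6.972     1.435    0.6379     5.597
  Δ           -6.71     4.473     4.473     2.237
  eq         0.2623     5.908     5.111     7.834
  solve Keq expr → x = 2.237; check Q = 3.9570e+05

[C]_eq = 5.111 M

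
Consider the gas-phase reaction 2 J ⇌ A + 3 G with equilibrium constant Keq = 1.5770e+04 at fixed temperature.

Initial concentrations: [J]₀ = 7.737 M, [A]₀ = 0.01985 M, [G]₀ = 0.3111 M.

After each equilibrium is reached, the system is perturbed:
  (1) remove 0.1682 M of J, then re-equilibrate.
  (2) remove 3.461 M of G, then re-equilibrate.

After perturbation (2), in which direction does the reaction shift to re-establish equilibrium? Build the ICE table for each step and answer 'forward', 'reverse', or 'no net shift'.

Q₀ = 9.9842e-06 vs Keq = 1.5770e+04 ⇒ Q<K, forward
Step 1:
                    J           A           G
  I             7.737     0.01985      0.3111
  C            -7.179        3.59       10.77
  E            0.5579       3.609       11.08
  solve Keq expr → x = 3.59; check Q = 1.5770e+04
Then remove 0.1682 M of J.
Step 2:
                    J           A           G
  I            0.3897       3.609       11.08
  C            0.1462     -0.0731     -0.2193
  E             0.536       3.536       10.86
  solve Keq expr → x = -0.0731; check Q = 1.5770e+04
Then remove 3.461 M of G.
Step 3:
                    J           A           G
  I             0.536       3.536       7.399
  C           -0.2103      0.1052      0.3155
  E            0.3256       3.641       7.715
  solve Keq expr → x = 0.1052; check Q = 1.5770e+04

Direction: forward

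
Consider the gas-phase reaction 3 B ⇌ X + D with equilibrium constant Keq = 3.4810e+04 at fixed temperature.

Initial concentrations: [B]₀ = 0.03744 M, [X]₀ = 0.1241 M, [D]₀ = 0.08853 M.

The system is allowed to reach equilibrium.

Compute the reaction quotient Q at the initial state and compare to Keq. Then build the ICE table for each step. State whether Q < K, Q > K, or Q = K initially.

Q₀ = 209.3; Q < K (proceeds forward)

Q₀ = 209.3 vs Keq = 3.4810e+04 ⇒ Q<K, forward
Step 1:
                    B           X           D
  Initial     0.03744      0.1241     0.08853
  Change      -0.0302     0.01007     0.01007
  Equil      0.007243      0.1342      0.0986
  solve Keq expr → x = 0.01007; check Q = 3.4810e+04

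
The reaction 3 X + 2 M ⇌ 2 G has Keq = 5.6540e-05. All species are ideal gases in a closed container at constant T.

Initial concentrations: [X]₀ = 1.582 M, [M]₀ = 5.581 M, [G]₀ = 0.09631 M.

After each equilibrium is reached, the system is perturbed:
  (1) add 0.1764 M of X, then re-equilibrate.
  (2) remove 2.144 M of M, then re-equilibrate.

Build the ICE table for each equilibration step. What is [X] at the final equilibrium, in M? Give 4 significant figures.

Q₀ = 7.5214e-05 vs Keq = 5.6540e-05 ⇒ Q>K, reverse
Step 1:
                  X         M         G
  I           1.582     5.581   0.09631
  C         0.01694   0.01129  -0.01129
  E           1.599     5.592   0.08502
  solve Keq expr → x = -0.005646; check Q = 5.6540e-05
Then add 0.1764 M of X.
Step 2:
                  X         M         G
  I           1.775     5.592   0.08502
  C        -0.01896  -0.01264   0.01264
  E           1.756      5.58   0.09766
  solve Keq expr → x = 0.00632; check Q = 5.6540e-05
Then remove 2.144 M of M.
Step 3:
                  X         M         G
  I           1.756     3.436   0.09766
  C         0.05136   0.03424  -0.03424
  E           1.808      3.47   0.06342
  solve Keq expr → x = -0.01712; check Q = 5.6540e-05

[X]_eq = 1.808 M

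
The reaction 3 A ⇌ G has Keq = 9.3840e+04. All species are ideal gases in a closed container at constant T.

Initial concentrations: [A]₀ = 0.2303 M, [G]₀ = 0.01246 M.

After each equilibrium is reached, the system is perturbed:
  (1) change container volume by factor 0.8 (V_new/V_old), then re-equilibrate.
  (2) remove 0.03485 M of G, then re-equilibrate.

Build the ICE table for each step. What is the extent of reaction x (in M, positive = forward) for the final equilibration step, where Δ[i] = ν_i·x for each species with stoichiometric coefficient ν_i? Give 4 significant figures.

x = 4.1947e-04 M

Q₀ = 1.02 vs Keq = 9.3840e+04 ⇒ Q<K, forward
Step 1:
                   A          G
  I           0.2303    0.01246
  C          -0.2206    0.07353
  E         0.009713    0.08599
  solve Keq expr → x = 0.07353; check Q = 9.3840e+04
Then change container volume by factor 0.8 (V_new/V_old).
Step 2:
                   A          G
  I          0.01214     0.1075
  C         -0.00166 5.5343e-04
  E          0.01048      0.108
  solve Keq expr → x = 5.5343e-04; check Q = 9.3840e+04
Then remove 0.03485 M of G.
Step 3:
                   A          G
  I          0.01048    0.07319
  C        -0.001258 4.1947e-04
  E         0.009222    0.07361
  solve Keq expr → x = 4.1947e-04; check Q = 9.3840e+04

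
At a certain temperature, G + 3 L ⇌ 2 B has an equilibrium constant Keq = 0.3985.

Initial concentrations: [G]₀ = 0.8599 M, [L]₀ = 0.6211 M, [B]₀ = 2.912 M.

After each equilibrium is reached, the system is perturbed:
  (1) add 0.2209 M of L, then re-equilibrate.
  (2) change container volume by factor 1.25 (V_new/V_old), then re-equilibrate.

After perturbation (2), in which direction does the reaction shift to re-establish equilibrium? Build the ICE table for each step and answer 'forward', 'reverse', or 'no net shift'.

Q₀ = 41.16 vs Keq = 0.3985 ⇒ Q>K, reverse
Step 1:
                  G         L         B
  I          0.8599    0.6211     2.912
  C          0.4517     1.355   -0.9034
  E           1.312     1.976     2.009
  solve Keq expr → x = -0.4517; check Q = 0.3985
Then add 0.2209 M of L.
Step 2:
                  G         L         B
  I           1.312     2.197     2.009
  C        -0.04572   -0.1372   0.09143
  E           1.266      2.06       2.1
  solve Keq expr → x = 0.04572; check Q = 0.3985
Then change container volume by factor 1.25 (V_new/V_old).
Step 3:
                  G         L         B
  I           1.013     1.648      1.68
  C         0.05165     0.155   -0.1033
  E           1.064     1.803     1.577
  solve Keq expr → x = -0.05165; check Q = 0.3985

Direction: reverse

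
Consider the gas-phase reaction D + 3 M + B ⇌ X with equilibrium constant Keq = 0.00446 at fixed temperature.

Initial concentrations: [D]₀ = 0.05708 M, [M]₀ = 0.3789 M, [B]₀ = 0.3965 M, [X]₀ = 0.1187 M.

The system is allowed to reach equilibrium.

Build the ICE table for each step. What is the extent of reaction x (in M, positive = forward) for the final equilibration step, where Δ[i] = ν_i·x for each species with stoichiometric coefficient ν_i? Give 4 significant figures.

Q₀ = 96.42 vs Keq = 0.00446 ⇒ Q>K, reverse
Step 1:
                    D           M           B           X
  Initial     0.05708      0.3789      0.3965      0.1187
  Change       0.1185      0.3556      0.1185     -0.1185
  Equil        0.1756      0.7345       0.515  1.5987e-04
  solve Keq expr → x = -0.1185; check Q = 0.00446

x = -0.1185 M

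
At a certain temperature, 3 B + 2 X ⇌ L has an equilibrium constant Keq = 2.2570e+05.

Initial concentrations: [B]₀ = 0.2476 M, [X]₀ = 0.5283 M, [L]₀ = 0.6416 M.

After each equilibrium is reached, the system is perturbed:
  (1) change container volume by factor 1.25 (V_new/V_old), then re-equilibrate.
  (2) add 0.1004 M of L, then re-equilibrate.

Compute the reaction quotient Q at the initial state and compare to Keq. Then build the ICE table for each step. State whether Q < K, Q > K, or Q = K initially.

Q₀ = 151.4 vs Keq = 2.2570e+05 ⇒ Q<K, forward
Step 1:
                  B         X         L
  I          0.2476    0.5283    0.6416
  C         -0.2197   -0.1465   0.07323
  E          0.0279    0.3818    0.7148
  solve Keq expr → x = 0.07323; check Q = 2.2570e+05
Then change container volume by factor 1.25 (V_new/V_old).
Step 2:
                  B         X         L
  I         0.02232    0.3055    0.5719
  C        0.007374  0.004916 -0.002458
  E          0.0297    0.3104    0.5694
  solve Keq expr → x = -0.002458; check Q = 2.2570e+05
Then add 0.1004 M of L.
Step 3:
                  B         X         L
  I          0.0297    0.3104    0.6698
  C        0.001573  0.001049 -5.2440e-04
  E         0.03127    0.3114    0.6693
  solve Keq expr → x = -5.2440e-04; check Q = 2.2570e+05

Q₀ = 151.4; Q < K (proceeds forward)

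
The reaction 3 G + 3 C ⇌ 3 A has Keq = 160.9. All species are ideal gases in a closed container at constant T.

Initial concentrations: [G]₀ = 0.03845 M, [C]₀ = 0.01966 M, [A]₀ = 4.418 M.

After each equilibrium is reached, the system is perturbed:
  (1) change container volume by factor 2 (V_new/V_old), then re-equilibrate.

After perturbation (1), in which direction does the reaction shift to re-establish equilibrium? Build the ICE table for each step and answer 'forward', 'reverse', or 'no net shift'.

Direction: reverse

Q₀ = 1.9964e+11 vs Keq = 160.9 ⇒ Q>K, reverse
Step 1:
                  G         C         A
  init      0.03845   0.01966     4.418
  Δ           0.788     0.788    -0.788
  eq         0.8264    0.8076      3.63
  solve Keq expr → x = -0.2627; check Q = 160.9
Then change container volume by factor 2 (V_new/V_old).
Step 2:
                  G         C         A
  init       0.4132    0.4038     1.815
  Δ          0.1455    0.1455   -0.1455
  eq         0.5587    0.5493     1.669
  solve Keq expr → x = -0.04851; check Q = 160.9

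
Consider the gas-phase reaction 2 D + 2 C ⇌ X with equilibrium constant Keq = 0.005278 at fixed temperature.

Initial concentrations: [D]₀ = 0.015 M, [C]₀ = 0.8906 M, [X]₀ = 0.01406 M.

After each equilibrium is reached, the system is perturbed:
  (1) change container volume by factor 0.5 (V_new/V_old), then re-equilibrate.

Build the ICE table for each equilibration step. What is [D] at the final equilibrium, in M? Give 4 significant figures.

[D]_eq = 0.08598 M

Q₀ = 78.78 vs Keq = 0.005278 ⇒ Q>K, reverse
Step 1:
                  D         C         X
  Initial     0.015    0.8906   0.01406
  Change     0.0281    0.0281  -0.01405
  Equil      0.0431    0.9187 8.2764e-06
  solve Keq expr → x = -0.01405; check Q = 0.005278
Then change container volume by factor 0.5 (V_new/V_old).
Step 2:
                  D         C         X
  Initial   0.08621     1.837 1.6553e-05
  Change  -2.3026e-04 -2.3026e-04 1.1513e-04
  Equil     0.08598     1.837 1.3168e-04
  solve Keq expr → x = 1.1513e-04; check Q = 0.005278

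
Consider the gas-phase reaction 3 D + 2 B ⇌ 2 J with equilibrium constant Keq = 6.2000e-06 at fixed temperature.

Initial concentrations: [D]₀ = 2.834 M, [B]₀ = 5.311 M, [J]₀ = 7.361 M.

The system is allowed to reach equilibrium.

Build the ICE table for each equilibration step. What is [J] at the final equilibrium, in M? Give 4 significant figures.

[J]_eq = 1.199 M

Q₀ = 0.0844 vs Keq = 6.2000e-06 ⇒ Q>K, reverse
Step 1:
                  D         B         J
  I           2.834     5.311     7.361
  C           9.243     6.162    -6.162
  E           12.08     11.47     1.199
  solve Keq expr → x = -3.081; check Q = 6.2000e-06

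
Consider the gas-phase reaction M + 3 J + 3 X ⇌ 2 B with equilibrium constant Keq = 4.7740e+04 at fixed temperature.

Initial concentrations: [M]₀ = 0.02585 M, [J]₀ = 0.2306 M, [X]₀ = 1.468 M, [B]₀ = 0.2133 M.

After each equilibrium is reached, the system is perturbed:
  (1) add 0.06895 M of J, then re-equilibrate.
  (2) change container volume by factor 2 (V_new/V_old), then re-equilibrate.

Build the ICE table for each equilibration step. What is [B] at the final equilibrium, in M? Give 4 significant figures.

[B]_eq = 0.131 M

Q₀ = 45.37 vs Keq = 4.7740e+04 ⇒ Q<K, forward
Step 1:
                    M           J           X           B
  init        0.02585      0.2306       1.468      0.2133
  Δ           -0.0257     -0.0771     -0.0771      0.0514
  eq       1.5079e-04      0.1535       1.391      0.2647
  solve Keq expr → x = 0.0257; check Q = 4.7740e+04
Then add 0.06895 M of J.
Step 2:
                    M           J           X           B
  init     1.5079e-04      0.2225       1.391      0.2647
  Δ       -1.0094e-04 -3.0281e-04 -3.0281e-04  2.0187e-04
  eq       4.9859e-05      0.2221       1.391      0.2649
  solve Keq expr → x = 1.0094e-04; check Q = 4.7740e+04
Then change container volume by factor 2 (V_new/V_old).
Step 3:
                    M           J           X           B
  init     2.4929e-05      0.1111      0.6953      0.1325
  Δ        7.0616e-04    0.002118    0.002118   -0.001412
  eq       7.3109e-04      0.1132      0.6974       0.131
  solve Keq expr → x = -7.0616e-04; check Q = 4.7740e+04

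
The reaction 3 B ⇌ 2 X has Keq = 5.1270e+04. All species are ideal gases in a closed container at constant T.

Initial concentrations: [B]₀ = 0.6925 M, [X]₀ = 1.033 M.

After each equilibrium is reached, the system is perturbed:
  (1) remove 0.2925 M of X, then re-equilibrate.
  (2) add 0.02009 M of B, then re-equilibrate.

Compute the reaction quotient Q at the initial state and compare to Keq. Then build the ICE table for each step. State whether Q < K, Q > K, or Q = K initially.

Q₀ = 3.213; Q < K (proceeds forward)

Q₀ = 3.213 vs Keq = 5.1270e+04 ⇒ Q<K, forward
Step 1:
                    B           X
  init         0.6925       1.033
  Δ           -0.6577      0.4385
  eq          0.03482       1.471
  solve Keq expr → x = 0.2192; check Q = 5.1270e+04
Then remove 0.2925 M of X.
Step 2:
                    B           X
  init        0.03482       1.179
  Δ          -0.00473    0.003153
  eq          0.03009       1.182
  solve Keq expr → x = 0.001577; check Q = 5.1270e+04
Then add 0.02009 M of B.
Step 3:
                    B           X
  init        0.05018       1.182
  Δ          -0.01987     0.01324
  eq          0.03032       1.195
  solve Keq expr → x = 0.006622; check Q = 5.1270e+04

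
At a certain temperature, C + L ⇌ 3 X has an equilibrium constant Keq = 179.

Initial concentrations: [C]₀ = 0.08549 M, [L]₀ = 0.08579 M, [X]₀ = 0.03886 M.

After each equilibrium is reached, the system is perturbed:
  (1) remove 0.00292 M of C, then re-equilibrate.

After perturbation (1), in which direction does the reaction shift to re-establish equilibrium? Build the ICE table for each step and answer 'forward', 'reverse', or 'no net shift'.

Direction: reverse

Q₀ = 0.008001 vs Keq = 179 ⇒ Q<K, forward
Step 1:
                   C          L          X
  init       0.08549    0.08579    0.03886
  Δ         -0.07543   -0.07543     0.2263
  eq         0.01006    0.01036     0.2652
  solve Keq expr → x = 0.07543; check Q = 179
Then remove 0.00292 M of C.
Step 2:
                   C          L          X
  init      0.007137    0.01036     0.2652
  Δ         0.001354   0.001354  -0.004063
  eq        0.008491    0.01171     0.2611
  solve Keq expr → x = -0.001354; check Q = 179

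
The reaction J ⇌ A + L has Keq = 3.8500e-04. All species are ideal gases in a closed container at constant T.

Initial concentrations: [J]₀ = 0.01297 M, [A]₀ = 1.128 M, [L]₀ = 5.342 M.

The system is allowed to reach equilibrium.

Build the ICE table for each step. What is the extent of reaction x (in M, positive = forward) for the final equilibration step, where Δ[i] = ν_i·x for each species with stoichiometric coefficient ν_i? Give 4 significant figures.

Q₀ = 464.6 vs Keq = 3.8500e-04 ⇒ Q>K, reverse
Step 1:
                  J         A         L
  I         0.01297     1.128     5.342
  C           1.128    -1.128    -1.128
  E           1.141 1.0423e-04     4.214
  solve Keq expr → x = -1.128; check Q = 3.8500e-04

x = -1.128 M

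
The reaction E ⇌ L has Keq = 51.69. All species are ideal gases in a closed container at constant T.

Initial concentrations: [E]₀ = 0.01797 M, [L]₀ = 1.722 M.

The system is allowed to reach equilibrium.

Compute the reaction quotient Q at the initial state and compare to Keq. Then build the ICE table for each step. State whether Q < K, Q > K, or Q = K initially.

Q₀ = 95.83 vs Keq = 51.69 ⇒ Q>K, reverse
Step 1:
                    E           L
  init        0.01797       1.722
  Δ           0.01505    -0.01505
  eq          0.03302       1.707
  solve Keq expr → x = -0.01505; check Q = 51.69

Q₀ = 95.83; Q > K (proceeds reverse)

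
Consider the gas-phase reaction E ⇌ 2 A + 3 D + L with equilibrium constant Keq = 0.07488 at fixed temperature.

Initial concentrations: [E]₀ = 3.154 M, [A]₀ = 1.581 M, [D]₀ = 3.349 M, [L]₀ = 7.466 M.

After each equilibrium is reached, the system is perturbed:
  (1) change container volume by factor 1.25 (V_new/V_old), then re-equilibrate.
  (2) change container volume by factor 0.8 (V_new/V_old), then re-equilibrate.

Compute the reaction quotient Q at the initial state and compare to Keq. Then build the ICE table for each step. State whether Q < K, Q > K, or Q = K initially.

Q₀ = 222.2 vs Keq = 0.07488 ⇒ Q>K, reverse
Step 1:
                   E          A          D          L
  Initial      3.154      1.581      3.349      7.466
  Change      0.7128     -1.426     -2.138    -0.7128
  Equil        3.867     0.1554      1.211      6.753
  solve Keq expr → x = -0.7128; check Q = 0.07488
Then change container volume by factor 1.25 (V_new/V_old).
Step 2:
                   E          A          D          L
  Initial      3.093     0.1244     0.9685      5.403
  Change    -0.03152    0.06304    0.09456    0.03152
  Equil        3.062     0.1874      1.063      5.434
  solve Keq expr → x = 0.03152; check Q = 0.07488
Then change container volume by factor 0.8 (V_new/V_old).
Step 3:
                   E          A          D          L
  Initial      3.827     0.2342      1.329      6.793
  Change      0.0394    -0.0788    -0.1182    -0.0394
  Equil        3.867     0.1554      1.211      6.753
  solve Keq expr → x = -0.0394; check Q = 0.07488

Q₀ = 222.2; Q > K (proceeds reverse)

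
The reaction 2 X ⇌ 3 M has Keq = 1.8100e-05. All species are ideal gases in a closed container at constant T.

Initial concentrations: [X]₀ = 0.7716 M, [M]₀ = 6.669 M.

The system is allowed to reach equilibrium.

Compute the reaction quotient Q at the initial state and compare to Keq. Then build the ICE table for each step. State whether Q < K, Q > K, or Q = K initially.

Q₀ = 498.2; Q > K (proceeds reverse)

Q₀ = 498.2 vs Keq = 1.8100e-05 ⇒ Q>K, reverse
Step 1:
                   X          M
  Initial     0.7716      6.669
  Change       4.394     -6.591
  Equil        5.165    0.07846
  solve Keq expr → x = -2.197; check Q = 1.8100e-05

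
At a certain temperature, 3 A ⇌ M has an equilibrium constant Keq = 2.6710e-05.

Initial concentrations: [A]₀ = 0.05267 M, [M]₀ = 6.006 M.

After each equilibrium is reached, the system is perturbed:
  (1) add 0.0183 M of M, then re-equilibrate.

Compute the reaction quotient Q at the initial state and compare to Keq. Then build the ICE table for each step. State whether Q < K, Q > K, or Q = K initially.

Q₀ = 4.1105e+04 vs Keq = 2.6710e-05 ⇒ Q>K, reverse
Step 1:
                    A           M
  init        0.05267       6.006
  Δ             17.58       -5.86
  eq            17.63      0.1464
  solve Keq expr → x = -5.86; check Q = 2.6710e-05
Then add 0.0183 M of M.
Step 2:
                    A           M
  init          17.63      0.1647
  Δ           0.05107    -0.01702
  eq            17.68      0.1477
  solve Keq expr → x = -0.01702; check Q = 2.6710e-05

Q₀ = 4.1105e+04; Q > K (proceeds reverse)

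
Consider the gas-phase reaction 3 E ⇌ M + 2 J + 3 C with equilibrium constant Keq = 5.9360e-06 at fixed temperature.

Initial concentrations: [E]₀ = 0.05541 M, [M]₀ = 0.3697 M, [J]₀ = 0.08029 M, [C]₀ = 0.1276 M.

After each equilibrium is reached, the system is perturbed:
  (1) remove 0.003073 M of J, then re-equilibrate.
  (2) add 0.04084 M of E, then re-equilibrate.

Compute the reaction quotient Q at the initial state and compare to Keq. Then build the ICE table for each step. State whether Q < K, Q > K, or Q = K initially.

Q₀ = 0.0291 vs Keq = 5.9360e-06 ⇒ Q>K, reverse
Step 1:
                   E          M          J          C
  Initial    0.05541     0.3697    0.08029     0.1276
  Change     0.08426   -0.02809   -0.05617   -0.08426
  Equil       0.1397     0.3416    0.02412    0.04334
  solve Keq expr → x = -0.02809; check Q = 5.9360e-06
Then remove 0.003073 M of J.
Step 2:
                   E          M          J          C
  Initial     0.1397     0.3416    0.02104    0.04334
  Change   -0.001793 5.9764e-04   0.001195   0.001793
  Equil       0.1379     0.3422    0.02224    0.04513
  solve Keq expr → x = 5.9764e-04; check Q = 5.9360e-06
Then add 0.04084 M of E.
Step 3:
                   E          M          J          C
  Initial     0.1787     0.3422    0.02224    0.04513
  Change   -0.005725   0.001908   0.003817   0.005725
  Equil        0.173     0.3441    0.02606    0.05086
  solve Keq expr → x = 0.001908; check Q = 5.9360e-06

Q₀ = 0.0291; Q > K (proceeds reverse)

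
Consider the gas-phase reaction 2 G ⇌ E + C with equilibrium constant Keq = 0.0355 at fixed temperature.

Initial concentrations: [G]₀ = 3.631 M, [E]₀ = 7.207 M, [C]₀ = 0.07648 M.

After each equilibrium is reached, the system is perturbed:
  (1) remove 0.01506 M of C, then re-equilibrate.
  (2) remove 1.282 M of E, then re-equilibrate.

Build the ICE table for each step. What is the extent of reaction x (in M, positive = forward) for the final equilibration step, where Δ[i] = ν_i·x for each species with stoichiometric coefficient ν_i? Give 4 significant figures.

Q₀ = 0.04181 vs Keq = 0.0355 ⇒ Q>K, reverse
Step 1:
                  G         E         C
  I           3.631     7.207   0.07648
  C         0.02135  -0.01067  -0.01067
  E           3.652     7.196   0.06581
  solve Keq expr → x = -0.01067; check Q = 0.0355
Then remove 0.01506 M of C.
Step 2:
                  G         E         C
  I           3.652     7.196   0.05075
  C        -0.02787   0.01393   0.01393
  E           3.624      7.21   0.06468
  solve Keq expr → x = 0.01393; check Q = 0.0355
Then remove 1.282 M of E.
Step 3:
                  G         E         C
  I           3.624     5.928   0.06468
  C        -0.02544   0.01272   0.01272
  E           3.599     5.941    0.0774
  solve Keq expr → x = 0.01272; check Q = 0.0355

x = 0.01272 M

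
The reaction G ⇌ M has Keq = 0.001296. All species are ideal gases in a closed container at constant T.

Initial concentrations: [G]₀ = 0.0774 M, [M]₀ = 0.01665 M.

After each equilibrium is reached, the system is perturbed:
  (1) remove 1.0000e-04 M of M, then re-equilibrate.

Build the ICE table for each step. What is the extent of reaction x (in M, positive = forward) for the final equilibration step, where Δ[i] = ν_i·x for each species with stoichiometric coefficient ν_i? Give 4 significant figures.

Q₀ = 0.2151 vs Keq = 0.001296 ⇒ Q>K, reverse
Step 1:
                   G          M
  init        0.0774    0.01665
  Δ          0.01653   -0.01653
  eq         0.09393 1.2173e-04
  solve Keq expr → x = -0.01653; check Q = 0.001296
Then remove 1.0000e-04 M of M.
Step 2:
                   G          M
  init       0.09393 2.1731e-05
  Δ       -9.9871e-05 9.9871e-05
  eq         0.09383 1.2160e-04
  solve Keq expr → x = 9.9871e-05; check Q = 0.001296

x = 9.9871e-05 M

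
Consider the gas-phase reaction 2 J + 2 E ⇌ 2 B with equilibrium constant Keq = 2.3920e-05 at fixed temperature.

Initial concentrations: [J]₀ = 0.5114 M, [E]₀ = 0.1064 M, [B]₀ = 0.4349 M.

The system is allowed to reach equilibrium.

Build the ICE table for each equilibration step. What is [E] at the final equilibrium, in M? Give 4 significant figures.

[E]_eq = 0.5388 M

Q₀ = 63.88 vs Keq = 2.3920e-05 ⇒ Q>K, reverse
Step 1:
                    J           E           B
  init         0.5114      0.1064      0.4349
  Δ            0.4324      0.4324     -0.4324
  eq           0.9438      0.5388    0.002487
  solve Keq expr → x = -0.2162; check Q = 2.3920e-05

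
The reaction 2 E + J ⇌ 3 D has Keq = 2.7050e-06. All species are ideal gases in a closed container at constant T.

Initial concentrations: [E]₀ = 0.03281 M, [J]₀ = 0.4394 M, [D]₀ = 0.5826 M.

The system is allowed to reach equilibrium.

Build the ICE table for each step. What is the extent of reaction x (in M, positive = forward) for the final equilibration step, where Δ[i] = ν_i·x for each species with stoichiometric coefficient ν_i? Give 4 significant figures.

Q₀ = 418.1 vs Keq = 2.7050e-06 ⇒ Q>K, reverse
Step 1:
                   E          J          D
  I          0.03281     0.4394     0.5826
  C            0.384      0.192    -0.5759
  E           0.4168     0.6314   0.006669
  solve Keq expr → x = -0.192; check Q = 2.7050e-06

x = -0.192 M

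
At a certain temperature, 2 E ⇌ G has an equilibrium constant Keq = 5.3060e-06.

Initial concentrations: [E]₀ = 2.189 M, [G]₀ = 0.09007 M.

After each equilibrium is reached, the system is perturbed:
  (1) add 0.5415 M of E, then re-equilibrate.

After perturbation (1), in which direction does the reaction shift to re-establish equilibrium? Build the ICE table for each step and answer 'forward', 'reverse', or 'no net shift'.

Q₀ = 0.0188 vs Keq = 5.3060e-06 ⇒ Q>K, reverse
Step 1:
                  E         G
  Initial     2.189   0.09007
  Change     0.1801  -0.09004
  Equil       2.369 2.9780e-05
  solve Keq expr → x = -0.09004; check Q = 5.3060e-06
Then add 0.5415 M of E.
Step 2:
                  E         G
  Initial     2.911 2.9780e-05
  Change  -3.0337e-05 1.5169e-05
  Equil       2.911 4.4949e-05
  solve Keq expr → x = 1.5169e-05; check Q = 5.3060e-06

Direction: forward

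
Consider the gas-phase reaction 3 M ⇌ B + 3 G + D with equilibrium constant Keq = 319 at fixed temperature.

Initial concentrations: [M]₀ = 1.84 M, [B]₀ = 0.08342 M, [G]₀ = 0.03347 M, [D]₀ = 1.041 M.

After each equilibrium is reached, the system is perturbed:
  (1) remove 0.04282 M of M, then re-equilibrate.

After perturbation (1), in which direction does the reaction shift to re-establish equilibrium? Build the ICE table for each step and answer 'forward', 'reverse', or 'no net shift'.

Direction: reverse

Q₀ = 5.2268e-07 vs Keq = 319 ⇒ Q<K, forward
Step 1:
                   M          B          G          D
  init          1.84    0.08342    0.03347      1.041
  Δ           -1.603     0.5342      1.603     0.5342
  eq          0.2373     0.6177      1.636      1.575
  solve Keq expr → x = 0.5342; check Q = 319
Then remove 0.04282 M of M.
Step 2:
                   M          B          G          D
  init        0.1945     0.6177      1.636      1.575
  Δ          0.03558   -0.01186   -0.03558   -0.01186
  eq            0.23     0.6058      1.601      1.563
  solve Keq expr → x = -0.01186; check Q = 319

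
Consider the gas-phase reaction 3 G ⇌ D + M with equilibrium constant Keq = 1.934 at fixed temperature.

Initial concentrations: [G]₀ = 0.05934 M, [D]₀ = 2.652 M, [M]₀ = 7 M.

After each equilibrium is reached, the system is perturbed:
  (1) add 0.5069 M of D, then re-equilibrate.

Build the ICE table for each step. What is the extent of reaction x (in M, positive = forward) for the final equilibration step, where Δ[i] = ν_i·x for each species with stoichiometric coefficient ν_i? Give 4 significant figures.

Q₀ = 8.8844e+04 vs Keq = 1.934 ⇒ Q>K, reverse
Step 1:
                   G          D          M
  Initial    0.05934      2.652          7
  Change        1.83    -0.6101    -0.6101
  Equil         1.89      2.042       6.39
  solve Keq expr → x = -0.6101; check Q = 1.934
Then add 0.5069 M of D.
Step 2:
                   G          D          M
  Initial       1.89      2.549       6.39
  Change      0.1289   -0.04297   -0.04297
  Equil        2.018      2.506      6.347
  solve Keq expr → x = -0.04297; check Q = 1.934

x = -0.04297 M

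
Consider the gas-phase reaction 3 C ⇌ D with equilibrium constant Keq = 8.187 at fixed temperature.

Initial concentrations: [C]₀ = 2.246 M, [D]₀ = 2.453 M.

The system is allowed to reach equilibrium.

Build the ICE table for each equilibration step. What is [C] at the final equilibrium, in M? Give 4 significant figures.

Q₀ = 0.2165 vs Keq = 8.187 ⇒ Q<K, forward
Step 1:
                  C         D
  I           2.246     2.453
  C          -1.533    0.5111
  E          0.7127     2.964
  solve Keq expr → x = 0.5111; check Q = 8.187

[C]_eq = 0.7127 M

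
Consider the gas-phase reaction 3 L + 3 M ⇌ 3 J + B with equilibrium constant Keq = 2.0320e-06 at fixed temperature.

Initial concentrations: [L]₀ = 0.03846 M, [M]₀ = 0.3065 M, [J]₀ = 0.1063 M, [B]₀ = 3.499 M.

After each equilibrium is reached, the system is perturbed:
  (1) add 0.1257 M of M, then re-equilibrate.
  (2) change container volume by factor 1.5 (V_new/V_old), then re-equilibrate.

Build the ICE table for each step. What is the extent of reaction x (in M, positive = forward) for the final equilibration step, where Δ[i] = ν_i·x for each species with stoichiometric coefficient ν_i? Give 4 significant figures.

Q₀ = 2566 vs Keq = 2.0320e-06 ⇒ Q>K, reverse
Step 1:
                   L          M          J          B
  I          0.03846     0.3065     0.1063      3.499
  C           0.1058     0.1058    -0.1058   -0.03527
  E           0.1443     0.4123 4.9792e-04      3.464
  solve Keq expr → x = -0.03527; check Q = 2.0320e-06
Then add 0.1257 M of M.
Step 2:
                   L          M          J          B
  I           0.1443      0.538 4.9792e-04      3.464
  C       -1.5094e-04 -1.5094e-04 1.5094e-04 5.0313e-05
  E           0.1441     0.5379 6.4886e-04      3.464
  solve Keq expr → x = 5.0313e-05; check Q = 2.0320e-06
Then change container volume by factor 1.5 (V_new/V_old).
Step 3:
                   L          M          J          B
  I          0.09607     0.3586 4.3257e-04      2.309
  C       1.0201e-04 1.0201e-04 -1.0201e-04 -3.4004e-05
  E          0.09618     0.3587 3.3056e-04      2.309
  solve Keq expr → x = -3.4004e-05; check Q = 2.0320e-06

x = -3.4004e-05 M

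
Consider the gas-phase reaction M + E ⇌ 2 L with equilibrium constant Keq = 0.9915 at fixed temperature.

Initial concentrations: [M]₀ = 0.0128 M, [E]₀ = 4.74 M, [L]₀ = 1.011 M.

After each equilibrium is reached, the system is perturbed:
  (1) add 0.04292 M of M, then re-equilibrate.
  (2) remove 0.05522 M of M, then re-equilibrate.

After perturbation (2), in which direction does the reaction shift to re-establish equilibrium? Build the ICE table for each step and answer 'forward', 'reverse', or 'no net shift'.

Q₀ = 16.85 vs Keq = 0.9915 ⇒ Q>K, reverse
Step 1:
                    M           E           L
  init         0.0128        4.74       1.011
  Δ            0.1144      0.1144     -0.2287
  eq           0.1272       4.854      0.7823
  solve Keq expr → x = -0.1144; check Q = 0.9915
Then add 0.04292 M of M.
Step 2:
                    M           E           L
  init         0.1701       4.854      0.7823
  Δ          -0.02523    -0.02523     0.05047
  eq           0.1448       4.829      0.8328
  solve Keq expr → x = 0.02523; check Q = 0.9915
Then remove 0.05522 M of M.
Step 3:
                    M           E           L
  init        0.08962       4.829      0.8328
  Δ            0.0326      0.0326     -0.0652
  eq           0.1222       4.862      0.7676
  solve Keq expr → x = -0.0326; check Q = 0.9915

Direction: reverse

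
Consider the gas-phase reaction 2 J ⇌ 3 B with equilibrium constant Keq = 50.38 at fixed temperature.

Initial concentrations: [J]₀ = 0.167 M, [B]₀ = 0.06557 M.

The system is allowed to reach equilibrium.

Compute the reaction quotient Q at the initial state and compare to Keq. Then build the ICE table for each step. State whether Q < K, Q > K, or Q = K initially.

Q₀ = 0.01011; Q < K (proceeds forward)

Q₀ = 0.01011 vs Keq = 50.38 ⇒ Q<K, forward
Step 1:
                    J           B
  Initial       0.167     0.06557
  Change      -0.1457      0.2185
  Equil       0.02133      0.2841
  solve Keq expr → x = 0.07283; check Q = 50.38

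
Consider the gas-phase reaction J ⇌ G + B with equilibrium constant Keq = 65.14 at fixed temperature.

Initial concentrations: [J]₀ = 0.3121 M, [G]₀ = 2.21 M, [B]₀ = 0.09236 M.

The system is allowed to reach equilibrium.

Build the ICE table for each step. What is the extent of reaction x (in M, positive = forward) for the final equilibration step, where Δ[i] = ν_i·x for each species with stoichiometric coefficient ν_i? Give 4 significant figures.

Q₀ = 0.654 vs Keq = 65.14 ⇒ Q<K, forward
Step 1:
                    J           G           B
  Initial      0.3121        2.21     0.09236
  Change      -0.2971      0.2971      0.2971
  Equil       0.01499       2.507      0.3895
  solve Keq expr → x = 0.2971; check Q = 65.14

x = 0.2971 M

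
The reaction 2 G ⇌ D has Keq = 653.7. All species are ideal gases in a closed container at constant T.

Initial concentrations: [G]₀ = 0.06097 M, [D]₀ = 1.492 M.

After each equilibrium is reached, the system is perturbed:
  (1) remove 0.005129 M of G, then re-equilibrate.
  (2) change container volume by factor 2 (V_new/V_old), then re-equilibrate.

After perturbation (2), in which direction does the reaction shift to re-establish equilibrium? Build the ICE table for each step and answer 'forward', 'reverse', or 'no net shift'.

Direction: reverse

Q₀ = 401.4 vs Keq = 653.7 ⇒ Q<K, forward
Step 1:
                  G         D
  I         0.06097     1.492
  C        -0.01309  0.006545
  E         0.04788     1.499
  solve Keq expr → x = 0.006545; check Q = 653.7
Then remove 0.005129 M of G.
Step 2:
                  G         D
  I         0.04275     1.499
  C        0.005088 -0.002544
  E         0.04784     1.496
  solve Keq expr → x = -0.002544; check Q = 653.7
Then change container volume by factor 2 (V_new/V_old).
Step 3:
                  G         D
  I         0.02392     0.748
  C        0.009797 -0.004898
  E         0.03372    0.7431
  solve Keq expr → x = -0.004898; check Q = 653.7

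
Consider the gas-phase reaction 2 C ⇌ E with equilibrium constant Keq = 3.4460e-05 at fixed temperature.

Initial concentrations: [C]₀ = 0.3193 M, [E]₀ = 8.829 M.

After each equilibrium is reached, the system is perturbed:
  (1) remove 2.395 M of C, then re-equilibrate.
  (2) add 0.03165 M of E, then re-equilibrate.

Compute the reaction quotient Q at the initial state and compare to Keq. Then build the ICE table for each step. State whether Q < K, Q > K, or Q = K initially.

Q₀ = 86.6 vs Keq = 3.4460e-05 ⇒ Q>K, reverse
Step 1:
                    C           E
  Initial      0.3193       8.829
  Change        17.64      -8.818
  Equil         17.96     0.01111
  solve Keq expr → x = -8.818; check Q = 3.4460e-05
Then remove 2.395 M of C.
Step 2:
                    C           E
  Initial       15.56     0.01111
  Change      0.00552    -0.00276
  Equil         15.57    0.008349
  solve Keq expr → x = -0.00276; check Q = 3.4460e-05
Then add 0.03165 M of E.
Step 3:
                    C           E
  Initial       15.57        0.04
  Change      0.06316    -0.03158
  Equil         15.63    0.008417
  solve Keq expr → x = -0.03158; check Q = 3.4460e-05

Q₀ = 86.6; Q > K (proceeds reverse)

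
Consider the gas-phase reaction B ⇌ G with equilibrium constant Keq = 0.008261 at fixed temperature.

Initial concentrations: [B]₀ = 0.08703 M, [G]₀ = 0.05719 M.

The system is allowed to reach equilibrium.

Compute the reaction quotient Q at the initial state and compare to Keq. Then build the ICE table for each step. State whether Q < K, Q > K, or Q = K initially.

Q₀ = 0.6571; Q > K (proceeds reverse)

Q₀ = 0.6571 vs Keq = 0.008261 ⇒ Q>K, reverse
Step 1:
                    B           G
  init        0.08703     0.05719
  Δ           0.05601    -0.05601
  eq            0.143    0.001182
  solve Keq expr → x = -0.05601; check Q = 0.008261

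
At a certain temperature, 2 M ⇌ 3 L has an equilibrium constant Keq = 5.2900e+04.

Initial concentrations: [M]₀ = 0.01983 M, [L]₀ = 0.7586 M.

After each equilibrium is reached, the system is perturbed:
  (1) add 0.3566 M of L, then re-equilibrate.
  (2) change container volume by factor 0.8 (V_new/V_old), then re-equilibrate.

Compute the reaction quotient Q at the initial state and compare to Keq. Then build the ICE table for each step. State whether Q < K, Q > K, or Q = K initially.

Q₀ = 1110; Q < K (proceeds forward)

Q₀ = 1110 vs Keq = 5.2900e+04 ⇒ Q<K, forward
Step 1:
                   M          L
  Initial    0.01983     0.7586
  Change    -0.01681    0.02522
  Equil     0.003017     0.7838
  solve Keq expr → x = 0.008406; check Q = 5.2900e+04
Then add 0.3566 M of L.
Step 2:
                   M          L
  Initial   0.003017       1.14
  Change    0.002254  -0.003382
  Equil     0.005272      1.137
  solve Keq expr → x = -0.001127; check Q = 5.2900e+04
Then change container volume by factor 0.8 (V_new/V_old).
Step 3:
                   M          L
  Initial   0.006589      1.421
  Change  7.6881e-04  -0.001153
  Equil     0.007358       1.42
  solve Keq expr → x = -3.8440e-04; check Q = 5.2900e+04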